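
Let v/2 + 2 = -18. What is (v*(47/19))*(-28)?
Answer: 52640/19 ≈ 2770.5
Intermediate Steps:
v = -40 (v = -4 + 2*(-18) = -4 - 36 = -40)
(v*(47/19))*(-28) = -1880/19*(-28) = 52640/19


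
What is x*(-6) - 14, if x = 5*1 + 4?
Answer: -68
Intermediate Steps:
x = 9 (x = 5 + 4 = 9)
x*(-6) - 14 = 9*(-6) - 14 = -54 - 14 = -68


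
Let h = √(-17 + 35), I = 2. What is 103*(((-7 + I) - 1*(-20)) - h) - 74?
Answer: 1471 - 309*√2 ≈ 1034.0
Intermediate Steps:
h = 3*√2 (h = √18 = 3*√2 ≈ 4.2426)
103*(((-7 + I) - 1*(-20)) - h) - 74 = 103*(((-7 + 2) - 1*(-20)) - 3*√2) - 74 = 103*((-5 + 20) - 3*√2) - 74 = 103*(15 - 3*√2) - 74 = (1545 - 309*√2) - 74 = 1471 - 309*√2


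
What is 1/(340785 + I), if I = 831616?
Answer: 1/1172401 ≈ 8.5295e-7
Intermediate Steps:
1/(340785 + I) = 1/(340785 + 831616) = 1/1172401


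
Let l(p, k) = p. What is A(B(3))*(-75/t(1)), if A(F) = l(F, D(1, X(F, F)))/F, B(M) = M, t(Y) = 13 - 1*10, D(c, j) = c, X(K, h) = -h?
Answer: -25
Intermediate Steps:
t(Y) = 3 (t(Y) = 13 - 10 = 3)
A(F) = 1 (A(F) = F/F = 1)
A(B(3))*(-75/t(1)) = 1*(-75/3) = 1*(-75*1/3) = 1*(-25) = -25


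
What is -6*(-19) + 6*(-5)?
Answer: 84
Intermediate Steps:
-6*(-19) + 6*(-5) = 114 - 30 = 84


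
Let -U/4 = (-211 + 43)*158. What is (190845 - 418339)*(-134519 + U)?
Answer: 6447862442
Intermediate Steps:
U = 106176 (U = -4*(-211 + 43)*158 = -(-672)*158 = -4*(-26544) = 106176)
(190845 - 418339)*(-134519 + U) = (190845 - 418339)*(-134519 + 106176) = -227494*(-28343) = 6447862442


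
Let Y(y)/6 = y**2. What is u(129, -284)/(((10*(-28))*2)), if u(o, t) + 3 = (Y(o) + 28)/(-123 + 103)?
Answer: 49967/5600 ≈ 8.9227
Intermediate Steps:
Y(y) = 6*y**2
u(o, t) = -22/5 - 3*o**2/10 (u(o, t) = -3 + (6*o**2 + 28)/(-123 + 103) = -3 + (28 + 6*o**2)/(-20) = -3 + (28 + 6*o**2)*(-1/20) = -3 + (-7/5 - 3*o**2/10) = -22/5 - 3*o**2/10)
u(129, -284)/(((10*(-28))*2)) = (-22/5 - 3/10*129**2)/(((10*(-28))*2)) = (-22/5 - 3/10*16641)/((-280*2)) = (-22/5 - 49923/10)/(-560) = -49967/10*(-1/560) = 49967/5600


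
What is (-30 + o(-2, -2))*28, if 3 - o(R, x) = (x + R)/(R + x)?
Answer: -784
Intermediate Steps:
o(R, x) = 2 (o(R, x) = 3 - (x + R)/(R + x) = 3 - (R + x)/(R + x) = 3 - 1*1 = 3 - 1 = 2)
(-30 + o(-2, -2))*28 = (-30 + 2)*28 = -28*28 = -784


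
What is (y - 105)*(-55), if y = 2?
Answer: 5665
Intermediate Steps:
(y - 105)*(-55) = (2 - 105)*(-55) = -103*(-55) = 5665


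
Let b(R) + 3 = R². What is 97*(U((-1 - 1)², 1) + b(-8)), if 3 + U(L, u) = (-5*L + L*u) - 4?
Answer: 3686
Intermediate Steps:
U(L, u) = -7 - 5*L + L*u (U(L, u) = -3 + ((-5*L + L*u) - 4) = -3 + (-4 - 5*L + L*u) = -7 - 5*L + L*u)
b(R) = -3 + R²
97*(U((-1 - 1)², 1) + b(-8)) = 97*((-7 - 5*(-1 - 1)² + (-1 - 1)²*1) + (-3 + (-8)²)) = 97*((-7 - 5*(-2)² + (-2)²*1) + (-3 + 64)) = 97*((-7 - 5*4 + 4*1) + 61) = 97*((-7 - 20 + 4) + 61) = 97*(-23 + 61) = 97*38 = 3686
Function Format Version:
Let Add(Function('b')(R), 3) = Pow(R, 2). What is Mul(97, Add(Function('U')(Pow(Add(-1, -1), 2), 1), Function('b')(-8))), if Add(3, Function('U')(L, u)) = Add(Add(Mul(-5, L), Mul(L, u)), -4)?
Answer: 3686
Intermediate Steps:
Function('U')(L, u) = Add(-7, Mul(-5, L), Mul(L, u)) (Function('U')(L, u) = Add(-3, Add(Add(Mul(-5, L), Mul(L, u)), -4)) = Add(-3, Add(-4, Mul(-5, L), Mul(L, u))) = Add(-7, Mul(-5, L), Mul(L, u)))
Function('b')(R) = Add(-3, Pow(R, 2))
Mul(97, Add(Function('U')(Pow(Add(-1, -1), 2), 1), Function('b')(-8))) = Mul(97, Add(Add(-7, Mul(-5, Pow(Add(-1, -1), 2)), Mul(Pow(Add(-1, -1), 2), 1)), Add(-3, Pow(-8, 2)))) = Mul(97, Add(Add(-7, Mul(-5, Pow(-2, 2)), Mul(Pow(-2, 2), 1)), Add(-3, 64))) = Mul(97, Add(Add(-7, Mul(-5, 4), Mul(4, 1)), 61)) = Mul(97, Add(Add(-7, -20, 4), 61)) = Mul(97, Add(-23, 61)) = Mul(97, 38) = 3686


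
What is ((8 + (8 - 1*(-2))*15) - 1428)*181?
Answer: -229870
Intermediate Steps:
((8 + (8 - 1*(-2))*15) - 1428)*181 = ((8 + (8 + 2)*15) - 1428)*181 = ((8 + 10*15) - 1428)*181 = ((8 + 150) - 1428)*181 = (158 - 1428)*181 = -1270*181 = -229870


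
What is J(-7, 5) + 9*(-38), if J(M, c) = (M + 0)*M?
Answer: -293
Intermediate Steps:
J(M, c) = M² (J(M, c) = M*M = M²)
J(-7, 5) + 9*(-38) = (-7)² + 9*(-38) = 49 - 342 = -293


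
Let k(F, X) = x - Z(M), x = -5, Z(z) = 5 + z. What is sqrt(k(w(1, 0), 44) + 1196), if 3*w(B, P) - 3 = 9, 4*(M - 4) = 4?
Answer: sqrt(1181) ≈ 34.366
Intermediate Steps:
M = 5 (M = 4 + (1/4)*4 = 4 + 1 = 5)
w(B, P) = 4 (w(B, P) = 1 + (1/3)*9 = 1 + 3 = 4)
k(F, X) = -15 (k(F, X) = -5 - (5 + 5) = -5 - 1*10 = -5 - 10 = -15)
sqrt(k(w(1, 0), 44) + 1196) = sqrt(-15 + 1196) = sqrt(1181)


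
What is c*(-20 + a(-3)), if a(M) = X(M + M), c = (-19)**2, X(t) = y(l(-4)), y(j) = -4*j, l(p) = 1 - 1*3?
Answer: -4332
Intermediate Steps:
l(p) = -2 (l(p) = 1 - 3 = -2)
X(t) = 8 (X(t) = -4*(-2) = 8)
c = 361
a(M) = 8
c*(-20 + a(-3)) = 361*(-20 + 8) = 361*(-12) = -4332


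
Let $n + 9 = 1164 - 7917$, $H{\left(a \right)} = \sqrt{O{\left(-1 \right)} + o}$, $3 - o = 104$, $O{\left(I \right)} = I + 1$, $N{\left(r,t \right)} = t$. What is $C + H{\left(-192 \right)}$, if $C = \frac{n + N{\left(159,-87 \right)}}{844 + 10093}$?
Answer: $- \frac{6849}{10937} + i \sqrt{101} \approx -0.62622 + 10.05 i$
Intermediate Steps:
$O{\left(I \right)} = 1 + I$
$o = -101$ ($o = 3 - 104 = -101$)
$H{\left(a \right)} = i \sqrt{101}$ ($H{\left(a \right)} = \sqrt{\left(1 - 1\right) - 101} = \sqrt{0 - 101} = \sqrt{-101} = i \sqrt{101}$)
$n = -6762$ ($n = -9 + \left(1164 - 7917\right) = -9 - 6753 = -6762$)
$C = - \frac{6849}{10937}$ ($C = \frac{-6762 - 87}{844 + 10093} = - \frac{6849}{10937} \approx -0.62622$)
$C + H{\left(-192 \right)} = - \frac{6849}{10937} + i \sqrt{101}$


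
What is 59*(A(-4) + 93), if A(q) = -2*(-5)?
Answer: 6077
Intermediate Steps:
A(q) = 10
59*(A(-4) + 93) = 59*(10 + 93) = 59*103 = 6077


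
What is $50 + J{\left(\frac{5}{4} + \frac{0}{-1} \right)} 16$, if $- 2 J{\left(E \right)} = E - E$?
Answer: $50$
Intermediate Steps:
$J{\left(E \right)} = 0$ ($J{\left(E \right)} = - \frac{E - E}{2} = \left(- \frac{1}{2}\right) 0 = 0$)
$50 + J{\left(\frac{5}{4} + \frac{0}{-1} \right)} 16 = 50 + 0 \cdot 16 = 50 + 0 = 50$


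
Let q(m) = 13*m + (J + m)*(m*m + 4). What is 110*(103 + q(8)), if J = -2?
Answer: 67650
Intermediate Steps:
q(m) = 13*m + (-2 + m)*(4 + m²) (q(m) = 13*m + (-2 + m)*(m*m + 4) = 13*m + (-2 + m)*(m² + 4) = 13*m + (-2 + m)*(4 + m²))
110*(103 + q(8)) = 110*(103 + (-8 + 8³ - 2*8² + 17*8)) = 110*(103 + (-8 + 512 - 2*64 + 136)) = 110*(103 + (-8 + 512 - 128 + 136)) = 110*(103 + 512) = 110*615 = 67650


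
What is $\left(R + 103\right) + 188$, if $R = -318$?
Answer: $-27$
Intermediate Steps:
$\left(R + 103\right) + 188 = \left(-318 + 103\right) + 188 = -215 + 188 = -27$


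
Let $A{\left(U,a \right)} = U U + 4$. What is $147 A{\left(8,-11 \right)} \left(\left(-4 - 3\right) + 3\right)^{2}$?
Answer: $159936$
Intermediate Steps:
$A{\left(U,a \right)} = 4 + U^{2}$ ($A{\left(U,a \right)} = U^{2} + 4 = 4 + U^{2}$)
$147 A{\left(8,-11 \right)} \left(\left(-4 - 3\right) + 3\right)^{2} = 147 \left(4 + 8^{2}\right) \left(\left(-4 - 3\right) + 3\right)^{2} = 147 \left(4 + 64\right) \left(\left(-4 - 3\right) + 3\right)^{2} = 147 \cdot 68 \left(-7 + 3\right)^{2} = 9996 \left(-4\right)^{2} = 9996 \cdot 16 = 159936$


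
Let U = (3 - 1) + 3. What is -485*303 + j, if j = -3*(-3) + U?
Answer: -146941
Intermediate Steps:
U = 5 (U = 2 + 3 = 5)
j = 14 (j = -3*(-3) + 5 = 9 + 5 = 14)
-485*303 + j = -485*303 + 14 = -146955 + 14 = -146941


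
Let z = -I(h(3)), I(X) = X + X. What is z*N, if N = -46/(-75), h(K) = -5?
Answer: 92/15 ≈ 6.1333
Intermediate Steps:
I(X) = 2*X
N = 46/75 (N = -46*(-1/75) = 46/75 ≈ 0.61333)
z = 10 (z = -2*(-5) = -1*(-10) = 10)
z*N = 10*(46/75) = 92/15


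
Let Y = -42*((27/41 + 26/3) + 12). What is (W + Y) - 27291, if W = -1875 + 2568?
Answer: -1127240/41 ≈ -27494.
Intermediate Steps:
W = 693
Y = -36722/41 (Y = -42*((27*(1/41) + 26*(1/3)) + 12) = -42*((27/41 + 26/3) + 12) = -42*(1147/123 + 12) = -42*2623/123 = -36722/41 ≈ -895.66)
(W + Y) - 27291 = (693 - 36722/41) - 27291 = -8309/41 - 27291 = -1127240/41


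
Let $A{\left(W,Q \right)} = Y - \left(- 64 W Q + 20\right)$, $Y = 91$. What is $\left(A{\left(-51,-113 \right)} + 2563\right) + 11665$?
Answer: $383131$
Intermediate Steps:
$A{\left(W,Q \right)} = 71 + 64 Q W$ ($A{\left(W,Q \right)} = 91 - \left(- 64 W Q + 20\right) = 91 - \left(- 64 Q W + 20\right) = 91 - \left(20 - 64 Q W\right) = 91 + \left(-20 + 64 Q W\right) = 71 + 64 Q W$)
$\left(A{\left(-51,-113 \right)} + 2563\right) + 11665 = \left(\left(71 + 64 \left(-113\right) \left(-51\right)\right) + 2563\right) + 11665 = \left(\left(71 + 368832\right) + 2563\right) + 11665 = \left(368903 + 2563\right) + 11665 = 371466 + 11665 = 383131$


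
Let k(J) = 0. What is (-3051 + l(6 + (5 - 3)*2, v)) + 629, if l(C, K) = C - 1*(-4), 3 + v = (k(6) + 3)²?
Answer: -2408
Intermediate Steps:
v = 6 (v = -3 + (0 + 3)² = -3 + 3² = -3 + 9 = 6)
l(C, K) = 4 + C (l(C, K) = C + 4 = 4 + C)
(-3051 + l(6 + (5 - 3)*2, v)) + 629 = (-3051 + (4 + (6 + (5 - 3)*2))) + 629 = (-3051 + (4 + (6 + 2*2))) + 629 = (-3051 + (4 + (6 + 4))) + 629 = (-3051 + (4 + 10)) + 629 = (-3051 + 14) + 629 = -3037 + 629 = -2408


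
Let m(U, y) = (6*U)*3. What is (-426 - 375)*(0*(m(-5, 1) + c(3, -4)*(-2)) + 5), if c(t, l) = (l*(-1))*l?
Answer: -4005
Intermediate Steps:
c(t, l) = -l² (c(t, l) = (-l)*l = -l²)
m(U, y) = 18*U
(-426 - 375)*(0*(m(-5, 1) + c(3, -4)*(-2)) + 5) = (-426 - 375)*(0*(18*(-5) - 1*(-4)²*(-2)) + 5) = -801*(0*(-90 - 1*16*(-2)) + 5) = -801*(0*(-90 - 16*(-2)) + 5) = -801*(0*(-90 + 32) + 5) = -801*(0*(-58) + 5) = -801*(0 + 5) = -801*5 = -4005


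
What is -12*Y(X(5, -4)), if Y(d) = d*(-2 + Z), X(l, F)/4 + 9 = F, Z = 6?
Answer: 2496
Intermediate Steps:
X(l, F) = -36 + 4*F
Y(d) = 4*d (Y(d) = d*(-2 + 6) = d*4 = 4*d)
-12*Y(X(5, -4)) = -48*(-36 + 4*(-4)) = -48*(-36 - 16) = -48*(-52) = -12*(-208) = 2496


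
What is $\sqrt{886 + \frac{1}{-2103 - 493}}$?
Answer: $\frac{\sqrt{1492735695}}{1298} \approx 29.766$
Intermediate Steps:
$\sqrt{886 + \frac{1}{-2103 - 493}} = \sqrt{886 + \frac{1}{-2596}} = \sqrt{886 - \frac{1}{2596}} = \sqrt{\frac{2300055}{2596}} = \frac{\sqrt{1492735695}}{1298}$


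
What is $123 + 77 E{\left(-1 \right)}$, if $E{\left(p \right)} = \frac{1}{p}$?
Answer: $46$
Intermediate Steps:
$123 + 77 E{\left(-1 \right)} = 123 + \frac{77}{-1} = 123 + 77 \left(-1\right) = 123 - 77 = 46$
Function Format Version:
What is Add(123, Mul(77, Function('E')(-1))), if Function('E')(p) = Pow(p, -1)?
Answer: 46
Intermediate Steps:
Add(123, Mul(77, Function('E')(-1))) = Add(123, Mul(77, Pow(-1, -1))) = Add(123, Mul(77, -1)) = Add(123, -77) = 46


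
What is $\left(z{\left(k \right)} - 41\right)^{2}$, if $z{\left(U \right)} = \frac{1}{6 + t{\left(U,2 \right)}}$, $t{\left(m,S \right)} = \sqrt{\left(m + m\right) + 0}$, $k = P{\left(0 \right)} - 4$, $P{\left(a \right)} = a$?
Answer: $\frac{- 46577 i + 40180 \sqrt{2}}{4 \left(- 7 i + 6 \sqrt{2}\right)} \approx 1669.8 + 5.2536 i$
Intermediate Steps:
$k = -4$ ($k = 0 - 4 = -4$)
$t{\left(m,S \right)} = \sqrt{2} \sqrt{m}$ ($t{\left(m,S \right)} = \sqrt{2 m + 0} = \sqrt{2 m} = \sqrt{2} \sqrt{m}$)
$z{\left(U \right)} = \frac{1}{6 + \sqrt{2} \sqrt{U}}$
$\left(z{\left(k \right)} - 41\right)^{2} = \left(\frac{1}{6 + \sqrt{2} \sqrt{-4}} - 41\right)^{2} = \left(\frac{1}{6 + \sqrt{2} \cdot 2 i} - 41\right)^{2} = \left(\frac{1}{6 + 2 i \sqrt{2}} - 41\right)^{2} = \left(-41 + \frac{1}{6 + 2 i \sqrt{2}}\right)^{2}$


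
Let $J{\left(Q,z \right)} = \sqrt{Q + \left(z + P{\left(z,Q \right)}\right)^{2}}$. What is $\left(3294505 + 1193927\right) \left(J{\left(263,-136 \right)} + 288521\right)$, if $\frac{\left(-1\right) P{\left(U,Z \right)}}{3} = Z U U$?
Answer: $1295006889072 + 4488432 \sqrt{212969658510663} \approx 6.6797 \cdot 10^{13}$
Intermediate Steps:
$P{\left(U,Z \right)} = - 3 Z U^{2}$ ($P{\left(U,Z \right)} = - 3 Z U U = - 3 U Z U = - 3 Z U^{2}$)
$J{\left(Q,z \right)} = \sqrt{Q + \left(z - 3 Q z^{2}\right)^{2}}$
$\left(3294505 + 1193927\right) \left(J{\left(263,-136 \right)} + 288521\right) = \left(3294505 + 1193927\right) \left(\sqrt{263 + \left(-136\right)^{2} \left(-1 + 3 \cdot 263 \left(-136\right)\right)^{2}} + 288521\right) = 4488432 \left(\sqrt{263 + 18496 \left(-1 - 107304\right)^{2}} + 288521\right) = 4488432 \left(\sqrt{263 + 18496 \left(-107305\right)^{2}} + 288521\right) = 4488432 \left(\sqrt{263 + 18496 \cdot 11514363025} + 288521\right) = 4488432 \left(\sqrt{263 + 212969658510400} + 288521\right) = 4488432 \left(\sqrt{212969658510663} + 288521\right) = 4488432 \left(288521 + \sqrt{212969658510663}\right) = 1295006889072 + 4488432 \sqrt{212969658510663}$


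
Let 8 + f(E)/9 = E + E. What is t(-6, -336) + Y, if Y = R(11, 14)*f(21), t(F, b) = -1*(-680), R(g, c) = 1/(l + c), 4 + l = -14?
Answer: 1207/2 ≈ 603.50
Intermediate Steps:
f(E) = -72 + 18*E (f(E) = -72 + 9*(E + E) = -72 + 9*(2*E) = -72 + 18*E)
l = -18 (l = -4 - 14 = -18)
R(g, c) = 1/(-18 + c)
t(F, b) = 680
Y = -153/2 (Y = (-72 + 18*21)/(-18 + 14) = (-72 + 378)/(-4) = -¼*306 = -153/2 ≈ -76.500)
t(-6, -336) + Y = 680 - 153/2 = 1207/2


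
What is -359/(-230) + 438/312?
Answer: 17729/5980 ≈ 2.9647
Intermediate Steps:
-359/(-230) + 438/312 = -359*(-1/230) + 438*(1/312) = 359/230 + 73/52 = 17729/5980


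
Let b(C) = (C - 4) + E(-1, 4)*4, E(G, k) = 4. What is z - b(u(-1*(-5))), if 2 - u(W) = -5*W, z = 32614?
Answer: 32575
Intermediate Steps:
u(W) = 2 + 5*W (u(W) = 2 - (-5)*W = 2 + 5*W)
b(C) = 12 + C (b(C) = (C - 4) + 4*4 = (-4 + C) + 16 = 12 + C)
z - b(u(-1*(-5))) = 32614 - (12 + (2 + 5*(-1*(-5)))) = 32614 - (12 + (2 + 5*5)) = 32614 - (12 + (2 + 25)) = 32614 - (12 + 27) = 32614 - 1*39 = 32614 - 39 = 32575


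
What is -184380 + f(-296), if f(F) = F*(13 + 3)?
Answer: -189116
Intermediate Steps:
f(F) = 16*F (f(F) = F*16 = 16*F)
-184380 + f(-296) = -184380 + 16*(-296) = -184380 - 4736 = -189116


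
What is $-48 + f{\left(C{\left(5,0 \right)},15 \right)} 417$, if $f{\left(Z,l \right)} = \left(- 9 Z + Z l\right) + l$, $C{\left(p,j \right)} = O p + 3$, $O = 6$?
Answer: $88773$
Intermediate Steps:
$C{\left(p,j \right)} = 3 + 6 p$ ($C{\left(p,j \right)} = 6 p + 3 = 3 + 6 p$)
$f{\left(Z,l \right)} = l - 9 Z + Z l$
$-48 + f{\left(C{\left(5,0 \right)},15 \right)} 417 = -48 + \left(15 - 9 \left(3 + 6 \cdot 5\right) + \left(3 + 6 \cdot 5\right) 15\right) 417 = -48 + \left(15 - 9 \left(3 + 30\right) + \left(3 + 30\right) 15\right) 417 = -48 + \left(15 - 297 + 33 \cdot 15\right) 417 = -48 + \left(15 - 297 + 495\right) 417 = -48 + 213 \cdot 417 = -48 + 88821 = 88773$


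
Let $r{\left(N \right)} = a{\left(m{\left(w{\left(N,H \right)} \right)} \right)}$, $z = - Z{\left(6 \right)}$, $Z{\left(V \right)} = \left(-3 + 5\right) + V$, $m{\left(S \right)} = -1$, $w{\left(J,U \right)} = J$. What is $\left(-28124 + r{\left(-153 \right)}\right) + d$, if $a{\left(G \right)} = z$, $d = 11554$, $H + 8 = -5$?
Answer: $-16578$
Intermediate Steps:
$H = -13$ ($H = -8 - 5 = -13$)
$Z{\left(V \right)} = 2 + V$
$z = -8$ ($z = - (2 + 6) = \left(-1\right) 8 = -8$)
$a{\left(G \right)} = -8$
$r{\left(N \right)} = -8$
$\left(-28124 + r{\left(-153 \right)}\right) + d = \left(-28124 - 8\right) + 11554 = -28132 + 11554 = -16578$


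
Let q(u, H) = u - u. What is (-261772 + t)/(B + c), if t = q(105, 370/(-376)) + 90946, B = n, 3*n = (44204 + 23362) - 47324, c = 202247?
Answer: -512478/626983 ≈ -0.81737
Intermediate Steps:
q(u, H) = 0
n = 20242/3 (n = ((44204 + 23362) - 47324)/3 = (67566 - 47324)/3 = (1/3)*20242 = 20242/3 ≈ 6747.3)
B = 20242/3 ≈ 6747.3
t = 90946 (t = 0 + 90946 = 90946)
(-261772 + t)/(B + c) = (-261772 + 90946)/(20242/3 + 202247) = -170826/626983/3 = -170826*3/626983 = -512478/626983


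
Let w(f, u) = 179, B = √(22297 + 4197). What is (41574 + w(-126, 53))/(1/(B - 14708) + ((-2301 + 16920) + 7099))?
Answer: 15087532214797112/7847843834336061 + 41753*√26494/102021969846368793 ≈ 1.9225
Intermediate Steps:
B = √26494 ≈ 162.77
(41574 + w(-126, 53))/(1/(B - 14708) + ((-2301 + 16920) + 7099)) = (41574 + 179)/(1/(√26494 - 14708) + ((-2301 + 16920) + 7099)) = 41753/(1/(-14708 + √26494) + (14619 + 7099)) = 41753/(1/(-14708 + √26494) + 21718) = 41753/(21718 + 1/(-14708 + √26494))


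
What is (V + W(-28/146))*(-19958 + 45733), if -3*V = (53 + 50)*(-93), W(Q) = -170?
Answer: 77917825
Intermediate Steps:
V = 3193 (V = -(53 + 50)*(-93)/3 = -103*(-93)/3 = -1/3*(-9579) = 3193)
(V + W(-28/146))*(-19958 + 45733) = (3193 - 170)*(-19958 + 45733) = 3023*25775 = 77917825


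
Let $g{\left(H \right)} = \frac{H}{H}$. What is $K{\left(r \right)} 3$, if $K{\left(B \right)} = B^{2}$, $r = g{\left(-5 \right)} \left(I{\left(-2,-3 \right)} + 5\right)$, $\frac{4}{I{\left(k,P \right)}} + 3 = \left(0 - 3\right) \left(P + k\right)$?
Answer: $\frac{256}{3} \approx 85.333$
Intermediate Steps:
$g{\left(H \right)} = 1$
$I{\left(k,P \right)} = \frac{4}{-3 - 3 P - 3 k}$ ($I{\left(k,P \right)} = \frac{4}{-3 + \left(0 - 3\right) \left(P + k\right)} = \frac{4}{-3 - 3 \left(P + k\right)} = \frac{4}{-3 - \left(3 P + 3 k\right)} = \frac{4}{-3 - 3 P - 3 k}$)
$r = \frac{16}{3}$ ($r = 1 \left(- \frac{4}{3 + 3 \left(-3\right) + 3 \left(-2\right)} + 5\right) = 1 \left(- \frac{4}{3 - 9 - 6} + 5\right) = 1 \left(- \frac{4}{-12} + 5\right) = 1 \left(\left(-4\right) \left(- \frac{1}{12}\right) + 5\right) = 1 \left(\frac{1}{3} + 5\right) = 1 \cdot \frac{16}{3} = \frac{16}{3} \approx 5.3333$)
$K{\left(r \right)} 3 = \left(\frac{16}{3}\right)^{2} \cdot 3 = \frac{256}{9} \cdot 3 = \frac{256}{3}$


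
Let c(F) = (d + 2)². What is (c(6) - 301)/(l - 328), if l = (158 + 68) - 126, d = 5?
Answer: 21/19 ≈ 1.1053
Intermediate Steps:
c(F) = 49 (c(F) = (5 + 2)² = 7² = 49)
l = 100 (l = 226 - 126 = 100)
(c(6) - 301)/(l - 328) = (49 - 301)/(100 - 328) = -252/(-228) = -252*(-1/228) = 21/19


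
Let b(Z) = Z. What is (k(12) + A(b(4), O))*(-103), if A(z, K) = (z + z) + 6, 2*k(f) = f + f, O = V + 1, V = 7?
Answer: -2678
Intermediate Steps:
O = 8 (O = 7 + 1 = 8)
k(f) = f (k(f) = (f + f)/2 = (2*f)/2 = f)
A(z, K) = 6 + 2*z (A(z, K) = 2*z + 6 = 6 + 2*z)
(k(12) + A(b(4), O))*(-103) = (12 + (6 + 2*4))*(-103) = (12 + (6 + 8))*(-103) = (12 + 14)*(-103) = 26*(-103) = -2678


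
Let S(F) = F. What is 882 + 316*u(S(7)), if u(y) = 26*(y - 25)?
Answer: -147006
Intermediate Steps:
u(y) = -650 + 26*y (u(y) = 26*(-25 + y) = -650 + 26*y)
882 + 316*u(S(7)) = 882 + 316*(-650 + 26*7) = 882 + 316*(-650 + 182) = 882 + 316*(-468) = 882 - 147888 = -147006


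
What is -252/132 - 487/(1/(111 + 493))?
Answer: -3235649/11 ≈ -2.9415e+5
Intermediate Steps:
-252/132 - 487/(1/(111 + 493)) = -252*1/132 - 487/(1/604) = -21/11 - 487/1/604 = -21/11 - 487*604 = -21/11 - 294148 = -3235649/11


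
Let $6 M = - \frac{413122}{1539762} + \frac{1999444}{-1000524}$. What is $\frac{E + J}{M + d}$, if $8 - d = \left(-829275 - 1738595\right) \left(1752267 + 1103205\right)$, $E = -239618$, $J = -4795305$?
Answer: $- \frac{46170508701635493}{67239235334720900230936} \approx -6.8666 \cdot 10^{-7}$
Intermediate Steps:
$M = - \frac{3464292032}{9170052591}$ ($M = \frac{- \frac{413122}{1539762} + \frac{1999444}{-1000524}}{6} = \frac{\left(-413122\right) \frac{1}{1539762} + 1999444 \left(- \frac{1}{1000524}\right)}{6} = \frac{- \frac{206561}{769881} - \frac{499861}{250131}}{6} = \frac{1}{6} \left(- \frac{6928584064}{3056684197}\right) = - \frac{3464292032}{9170052591} \approx -0.37778$)
$d = 7332480884648$ ($d = 8 - \left(-829275 - 1738595\right) \left(1752267 + 1103205\right) = 8 - \left(-2567870\right) 2855472 = 8 - -7332480884640 = 8 + 7332480884640 = 7332480884648$)
$\frac{E + J}{M + d} = \frac{-239618 - 4795305}{- \frac{3464292032}{9170052591} + 7332480884648} = - \frac{5034923}{\frac{67239235334720900230936}{9170052591}} = \left(-5034923\right) \frac{9170052591}{67239235334720900230936} = - \frac{46170508701635493}{67239235334720900230936}$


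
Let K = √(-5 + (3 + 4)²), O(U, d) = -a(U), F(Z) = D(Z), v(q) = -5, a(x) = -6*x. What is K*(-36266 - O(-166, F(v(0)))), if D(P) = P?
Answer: -70540*√11 ≈ -2.3395e+5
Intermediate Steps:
F(Z) = Z
O(U, d) = 6*U (O(U, d) = -(-6)*U = 6*U)
K = 2*√11 (K = √(-5 + 7²) = √(-5 + 49) = √44 = 2*√11 ≈ 6.6332)
K*(-36266 - O(-166, F(v(0)))) = (2*√11)*(-36266 - 6*(-166)) = (2*√11)*(-36266 - 1*(-996)) = (2*√11)*(-36266 + 996) = (2*√11)*(-35270) = -70540*√11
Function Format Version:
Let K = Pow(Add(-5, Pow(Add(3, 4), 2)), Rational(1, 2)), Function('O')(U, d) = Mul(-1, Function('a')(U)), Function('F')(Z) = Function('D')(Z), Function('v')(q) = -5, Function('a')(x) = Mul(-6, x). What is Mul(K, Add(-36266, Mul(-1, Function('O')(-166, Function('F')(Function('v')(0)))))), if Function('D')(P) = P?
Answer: Mul(-70540, Pow(11, Rational(1, 2))) ≈ -2.3395e+5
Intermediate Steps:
Function('F')(Z) = Z
Function('O')(U, d) = Mul(6, U) (Function('O')(U, d) = Mul(-1, Mul(-6, U)) = Mul(6, U))
K = Mul(2, Pow(11, Rational(1, 2))) (K = Pow(Add(-5, Pow(7, 2)), Rational(1, 2)) = Pow(Add(-5, 49), Rational(1, 2)) = Pow(44, Rational(1, 2)) = Mul(2, Pow(11, Rational(1, 2))) ≈ 6.6332)
Mul(K, Add(-36266, Mul(-1, Function('O')(-166, Function('F')(Function('v')(0)))))) = Mul(Mul(2, Pow(11, Rational(1, 2))), Add(-36266, Mul(-1, Mul(6, -166)))) = Mul(Mul(2, Pow(11, Rational(1, 2))), Add(-36266, Mul(-1, -996))) = Mul(Mul(2, Pow(11, Rational(1, 2))), Add(-36266, 996)) = Mul(Mul(2, Pow(11, Rational(1, 2))), -35270) = Mul(-70540, Pow(11, Rational(1, 2)))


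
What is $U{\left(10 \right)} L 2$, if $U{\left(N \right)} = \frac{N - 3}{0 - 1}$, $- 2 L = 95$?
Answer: $665$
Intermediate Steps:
$L = - \frac{95}{2}$ ($L = \left(- \frac{1}{2}\right) 95 = - \frac{95}{2} \approx -47.5$)
$U{\left(N \right)} = 3 - N$ ($U{\left(N \right)} = \frac{-3 + N}{-1} = \left(-3 + N\right) \left(-1\right) = 3 - N$)
$U{\left(10 \right)} L 2 = \left(3 - 10\right) \left(- \frac{95}{2}\right) 2 = \left(-7\right) \left(- \frac{95}{2}\right) 2 = \frac{665}{2} \cdot 2 = 665$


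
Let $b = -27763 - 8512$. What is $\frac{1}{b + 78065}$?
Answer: $\frac{1}{41790} \approx 2.3929 \cdot 10^{-5}$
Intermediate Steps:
$b = -36275$ ($b = -27763 - 8512 = -36275$)
$\frac{1}{b + 78065} = \frac{1}{-36275 + 78065} = \frac{1}{41790}$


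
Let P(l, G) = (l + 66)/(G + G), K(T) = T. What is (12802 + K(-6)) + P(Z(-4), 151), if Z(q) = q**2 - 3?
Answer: 3864471/302 ≈ 12796.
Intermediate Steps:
Z(q) = -3 + q**2
P(l, G) = (66 + l)/(2*G) (P(l, G) = (66 + l)/((2*G)) = (66 + l)*(1/(2*G)) = (66 + l)/(2*G))
(12802 + K(-6)) + P(Z(-4), 151) = (12802 - 6) + (1/2)*(66 + (-3 + (-4)**2))/151 = 12796 + (1/2)*(1/151)*(66 + (-3 + 16)) = 12796 + (1/2)*(1/151)*(66 + 13) = 12796 + (1/2)*(1/151)*79 = 12796 + 79/302 = 3864471/302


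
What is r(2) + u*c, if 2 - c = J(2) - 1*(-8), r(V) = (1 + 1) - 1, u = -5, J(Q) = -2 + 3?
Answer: 36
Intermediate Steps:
J(Q) = 1
r(V) = 1 (r(V) = 2 - 1 = 1)
c = -7 (c = 2 - (1 - 1*(-8)) = 2 - (1 + 8) = 2 - 1*9 = 2 - 9 = -7)
r(2) + u*c = 1 - 5*(-7) = 1 + 35 = 36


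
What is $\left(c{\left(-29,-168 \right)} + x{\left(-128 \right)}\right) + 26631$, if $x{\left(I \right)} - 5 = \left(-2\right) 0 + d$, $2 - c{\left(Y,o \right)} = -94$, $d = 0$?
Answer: $26732$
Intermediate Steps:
$c{\left(Y,o \right)} = 96$ ($c{\left(Y,o \right)} = 2 - -94 = 2 + 94 = 96$)
$x{\left(I \right)} = 5$ ($x{\left(I \right)} = 5 + \left(\left(-2\right) 0 + 0\right) = 5 + \left(0 + 0\right) = 5 + 0 = 5$)
$\left(c{\left(-29,-168 \right)} + x{\left(-128 \right)}\right) + 26631 = \left(96 + 5\right) + 26631 = 101 + 26631 = 26732$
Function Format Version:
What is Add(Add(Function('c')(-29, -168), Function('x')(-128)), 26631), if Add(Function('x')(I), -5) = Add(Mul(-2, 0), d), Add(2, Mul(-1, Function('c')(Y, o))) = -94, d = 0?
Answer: 26732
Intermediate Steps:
Function('c')(Y, o) = 96 (Function('c')(Y, o) = Add(2, Mul(-1, -94)) = Add(2, 94) = 96)
Function('x')(I) = 5 (Function('x')(I) = Add(5, Add(Mul(-2, 0), 0)) = Add(5, Add(0, 0)) = Add(5, 0) = 5)
Add(Add(Function('c')(-29, -168), Function('x')(-128)), 26631) = Add(Add(96, 5), 26631) = Add(101, 26631) = 26732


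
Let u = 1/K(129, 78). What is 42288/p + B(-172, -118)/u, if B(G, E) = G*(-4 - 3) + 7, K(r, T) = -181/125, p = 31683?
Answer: -2313114151/1320125 ≈ -1752.2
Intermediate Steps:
K(r, T) = -181/125 (K(r, T) = -181*1/125 = -181/125)
B(G, E) = 7 - 7*G (B(G, E) = G*(-7) + 7 = -7*G + 7 = 7 - 7*G)
u = -125/181 (u = 1/(-181/125) = -125/181 ≈ -0.69061)
42288/p + B(-172, -118)/u = 42288/31683 + (7 - 7*(-172))/(-125/181) = 42288*(1/31683) + (7 + 1204)*(-181/125) = 14096/10561 + 1211*(-181/125) = 14096/10561 - 219191/125 = -2313114151/1320125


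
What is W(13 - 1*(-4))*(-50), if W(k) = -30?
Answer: 1500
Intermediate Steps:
W(13 - 1*(-4))*(-50) = -30*(-50) = 1500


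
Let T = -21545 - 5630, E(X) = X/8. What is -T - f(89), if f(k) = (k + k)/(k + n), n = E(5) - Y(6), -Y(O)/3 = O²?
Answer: 42962251/1581 ≈ 27174.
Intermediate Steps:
Y(O) = -3*O²
E(X) = X/8 (E(X) = X*(⅛) = X/8)
T = -27175
n = 869/8 (n = (⅛)*5 - (-3)*6² = 5/8 - (-3)*36 = 5/8 - 1*(-108) = 5/8 + 108 = 869/8 ≈ 108.63)
f(k) = 2*k/(869/8 + k) (f(k) = (k + k)/(k + 869/8) = (2*k)/(869/8 + k) = 2*k/(869/8 + k))
-T - f(89) = -1*(-27175) - 16*89/(869 + 8*89) = 27175 - 16*89/(869 + 712) = 27175 - 16*89/1581 = 27175 - 1*1424/1581 = 27175 - 1424/1581 = 42962251/1581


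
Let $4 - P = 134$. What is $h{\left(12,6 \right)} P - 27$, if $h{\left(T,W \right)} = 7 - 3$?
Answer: $-547$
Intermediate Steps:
$P = -130$ ($P = 4 - 134 = -130$)
$h{\left(T,W \right)} = 4$
$h{\left(12,6 \right)} P - 27 = 4 \left(-130\right) - 27 = -520 - 27 = -547$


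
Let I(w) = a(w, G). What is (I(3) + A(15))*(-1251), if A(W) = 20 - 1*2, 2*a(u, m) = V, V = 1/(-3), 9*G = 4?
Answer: -44619/2 ≈ -22310.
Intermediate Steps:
G = 4/9 (G = (1/9)*4 = 4/9 ≈ 0.44444)
V = -1/3 ≈ -0.33333
a(u, m) = -1/6 (a(u, m) = (1/2)*(-1/3) = -1/6)
A(W) = 18 (A(W) = 20 - 2 = 18)
I(w) = -1/6
(I(3) + A(15))*(-1251) = (-1/6 + 18)*(-1251) = (107/6)*(-1251) = -44619/2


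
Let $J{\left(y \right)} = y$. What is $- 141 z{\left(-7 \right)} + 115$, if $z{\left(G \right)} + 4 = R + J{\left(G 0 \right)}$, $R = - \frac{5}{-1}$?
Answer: $-26$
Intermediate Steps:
$R = 5$ ($R = \left(-5\right) \left(-1\right) = 5$)
$z{\left(G \right)} = 1$ ($z{\left(G \right)} = -4 + \left(5 + G 0\right) = -4 + \left(5 + 0\right) = -4 + 5 = 1$)
$- 141 z{\left(-7 \right)} + 115 = \left(-141\right) 1 + 115 = -141 + 115 = -26$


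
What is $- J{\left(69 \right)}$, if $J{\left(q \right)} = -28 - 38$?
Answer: $66$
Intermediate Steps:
$J{\left(q \right)} = -66$
$- J{\left(69 \right)} = \left(-1\right) \left(-66\right) = 66$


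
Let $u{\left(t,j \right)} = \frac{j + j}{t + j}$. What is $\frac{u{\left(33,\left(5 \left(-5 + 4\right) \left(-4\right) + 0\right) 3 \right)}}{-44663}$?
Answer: $- \frac{40}{1384553} \approx -2.889 \cdot 10^{-5}$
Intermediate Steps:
$u{\left(t,j \right)} = \frac{2 j}{j + t}$
$\frac{u{\left(33,\left(5 \left(-5 + 4\right) \left(-4\right) + 0\right) 3 \right)}}{-44663} = \frac{2 \left(5 \left(-5 + 4\right) \left(-4\right) + 0\right) 3 \frac{1}{\left(5 \left(-5 + 4\right) \left(-4\right) + 0\right) 3 + 33}}{-44663} = \frac{2 \left(5 \left(-1\right) \left(-4\right) + 0\right) 3}{\left(5 \left(-1\right) \left(-4\right) + 0\right) 3 + 33} \left(- \frac{1}{44663}\right) = \frac{2 \left(\left(-5\right) \left(-4\right) + 0\right) 3}{\left(\left(-5\right) \left(-4\right) + 0\right) 3 + 33} \left(- \frac{1}{44663}\right) = \frac{2 \left(20 + 0\right) 3}{\left(20 + 0\right) 3 + 33} \left(- \frac{1}{44663}\right) = \frac{2 \cdot 20 \cdot 3}{20 \cdot 3 + 33} \left(- \frac{1}{44663}\right) = 2 \cdot 60 \frac{1}{60 + 33} \left(- \frac{1}{44663}\right) = 2 \cdot 60 \cdot \frac{1}{93} \left(- \frac{1}{44663}\right) = \frac{40}{31} \left(- \frac{1}{44663}\right) = - \frac{40}{1384553}$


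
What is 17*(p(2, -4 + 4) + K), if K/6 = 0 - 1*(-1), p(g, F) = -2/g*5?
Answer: 17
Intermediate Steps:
p(g, F) = -10/g
K = 6 (K = 6*(0 - 1*(-1)) = 6*(0 + 1) = 6*1 = 6)
17*(p(2, -4 + 4) + K) = 17*(-10/2 + 6) = 17*(-10*1/2 + 6) = 17*(-5 + 6) = 17*1 = 17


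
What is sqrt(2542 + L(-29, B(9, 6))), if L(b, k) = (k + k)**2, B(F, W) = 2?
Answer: sqrt(2558) ≈ 50.577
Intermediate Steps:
L(b, k) = 4*k**2 (L(b, k) = (2*k)**2 = 4*k**2)
sqrt(2542 + L(-29, B(9, 6))) = sqrt(2542 + 4*2**2) = sqrt(2542 + 4*4) = sqrt(2542 + 16) = sqrt(2558)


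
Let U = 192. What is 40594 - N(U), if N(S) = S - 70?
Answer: 40472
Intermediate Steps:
N(S) = -70 + S
40594 - N(U) = 40594 - (-70 + 192) = 40594 - 1*122 = 40594 - 122 = 40472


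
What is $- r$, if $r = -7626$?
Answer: $7626$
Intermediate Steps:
$- r = \left(-1\right) \left(-7626\right) = 7626$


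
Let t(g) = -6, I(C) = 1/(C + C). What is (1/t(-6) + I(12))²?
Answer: 1/64 ≈ 0.015625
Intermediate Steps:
I(C) = 1/(2*C)
(1/t(-6) + I(12))² = (1/(-6) + (½)/12)² = (-⅙ + (½)*(1/12))² = (-⅙ + 1/24)² = (-⅛)² = 1/64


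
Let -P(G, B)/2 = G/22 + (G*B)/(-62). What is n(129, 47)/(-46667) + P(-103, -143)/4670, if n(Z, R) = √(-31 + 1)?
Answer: 82606/796235 - I*√30/46667 ≈ 0.10375 - 0.00011737*I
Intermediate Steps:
P(G, B) = -G/11 + B*G/31 (P(G, B) = -2*(G/22 + (G*B)/(-62)) = -2*(G*(1/22) + (B*G)*(-1/62)) = -2*(G/22 - B*G/62) = -G/11 + B*G/31)
n(Z, R) = I*√30 (n(Z, R) = √(-30) = I*√30)
n(129, 47)/(-46667) + P(-103, -143)/4670 = (I*√30)/(-46667) + ((1/341)*(-103)*(-31 + 11*(-143)))/4670 = (I*√30)*(-1/46667) + ((1/341)*(-103)*(-31 - 1573))*(1/4670) = -I*√30/46667 + ((1/341)*(-103)*(-1604))*(1/4670) = -I*√30/46667 + (165212/341)*(1/4670) = -I*√30/46667 + 82606/796235 = 82606/796235 - I*√30/46667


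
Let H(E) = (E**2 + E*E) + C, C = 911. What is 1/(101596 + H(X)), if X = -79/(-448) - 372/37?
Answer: 137381888/14109413688505 ≈ 9.7369e-6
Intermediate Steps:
X = -163733/16576 (X = -79*(-1/448) - 372*1/37 = 79/448 - 372/37 = -163733/16576 ≈ -9.8777)
H(E) = 911 + 2*E**2 (H(E) = (E**2 + E*E) + 911 = (E**2 + E**2) + 911 = 2*E**2 + 911 = 911 + 2*E**2)
1/(101596 + H(X)) = 1/(101596 + (911 + 2*(-163733/16576)**2)) = 1/(101596 + (911 + 2*(26808495289/274763776))) = 1/(101596 + (911 + 26808495289/137381888)) = 1/(101596 + 151963395257/137381888) = 1/(14109413688505/137381888) = 137381888/14109413688505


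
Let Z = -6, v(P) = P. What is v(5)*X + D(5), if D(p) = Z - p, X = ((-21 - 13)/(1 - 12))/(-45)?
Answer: -1123/99 ≈ -11.343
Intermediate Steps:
X = -34/495 (X = -34/(-11)*(-1/45) = -34*(-1/11)*(-1/45) = (34/11)*(-1/45) = -34/495 ≈ -0.068687)
D(p) = -6 - p
v(5)*X + D(5) = 5*(-34/495) + (-6 - 1*5) = -34/99 + (-6 - 5) = -34/99 - 11 = -1123/99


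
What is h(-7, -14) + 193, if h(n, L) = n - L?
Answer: 200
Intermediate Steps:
h(-7, -14) + 193 = (-7 - 1*(-14)) + 193 = (-7 + 14) + 193 = 7 + 193 = 200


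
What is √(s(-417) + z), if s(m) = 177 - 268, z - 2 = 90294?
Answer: √90205 ≈ 300.34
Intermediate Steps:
z = 90296 (z = 2 + 90294 = 90296)
s(m) = -91
√(s(-417) + z) = √(-91 + 90296) = √90205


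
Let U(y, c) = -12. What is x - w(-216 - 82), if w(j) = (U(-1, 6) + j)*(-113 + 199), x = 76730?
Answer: 103390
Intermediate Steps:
w(j) = -1032 + 86*j (w(j) = (-12 + j)*(-113 + 199) = (-12 + j)*86 = -1032 + 86*j)
x - w(-216 - 82) = 76730 - (-1032 + 86*(-216 - 82)) = 76730 - (-1032 + 86*(-298)) = 76730 - (-1032 - 25628) = 76730 - 1*(-26660) = 76730 + 26660 = 103390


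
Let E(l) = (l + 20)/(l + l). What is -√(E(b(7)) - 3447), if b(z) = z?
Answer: -3*I*√75026/14 ≈ -58.695*I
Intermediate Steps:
E(l) = (20 + l)/(2*l) (E(l) = (20 + l)/((2*l)) = (20 + l)*(1/(2*l)) = (20 + l)/(2*l))
-√(E(b(7)) - 3447) = -√((½)*(20 + 7)/7 - 3447) = -√((½)*(⅐)*27 - 3447) = -√(27/14 - 3447) = -√(-48231/14) = -3*I*√75026/14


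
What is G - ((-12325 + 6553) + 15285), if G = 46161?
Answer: 36648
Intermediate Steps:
G - ((-12325 + 6553) + 15285) = 46161 - ((-12325 + 6553) + 15285) = 46161 - (-5772 + 15285) = 46161 - 1*9513 = 46161 - 9513 = 36648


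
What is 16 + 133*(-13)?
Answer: -1713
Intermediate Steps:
16 + 133*(-13) = 16 - 1729 = -1713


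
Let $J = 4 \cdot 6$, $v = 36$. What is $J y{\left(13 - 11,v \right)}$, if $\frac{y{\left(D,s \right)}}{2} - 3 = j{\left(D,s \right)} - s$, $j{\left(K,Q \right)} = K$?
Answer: $-1488$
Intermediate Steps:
$y{\left(D,s \right)} = 6 - 2 s + 2 D$ ($y{\left(D,s \right)} = 6 + 2 \left(D - s\right) = 6 + \left(- 2 s + 2 D\right) = 6 - 2 s + 2 D$)
$J = 24$
$J y{\left(13 - 11,v \right)} = 24 \left(6 - 72 + 2 \left(13 - 11\right)\right) = 24 \left(6 - 72 + 2 \cdot 2\right) = 24 \left(6 - 72 + 4\right) = 24 \left(-62\right) = -1488$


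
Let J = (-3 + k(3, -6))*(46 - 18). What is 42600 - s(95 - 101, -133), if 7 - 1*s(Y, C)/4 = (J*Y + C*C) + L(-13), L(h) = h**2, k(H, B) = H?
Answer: 114004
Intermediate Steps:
J = 0 (J = (-3 + 3)*(46 - 18) = 0*28 = 0)
s(Y, C) = -648 - 4*C**2 (s(Y, C) = 28 - 4*((0*Y + C*C) + (-13)**2) = 28 - 4*((0 + C**2) + 169) = 28 - 4*(C**2 + 169) = 28 - 4*(169 + C**2) = 28 + (-676 - 4*C**2) = -648 - 4*C**2)
42600 - s(95 - 101, -133) = 42600 - (-648 - 4*(-133)**2) = 42600 - (-648 - 4*17689) = 42600 - (-648 - 70756) = 42600 - 1*(-71404) = 42600 + 71404 = 114004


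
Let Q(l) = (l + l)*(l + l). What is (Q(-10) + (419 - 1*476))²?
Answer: 117649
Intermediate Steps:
Q(l) = 4*l² (Q(l) = (2*l)*(2*l) = 4*l²)
(Q(-10) + (419 - 1*476))² = (4*(-10)² + (419 - 1*476))² = (4*100 + (419 - 476))² = (400 - 57)² = 343² = 117649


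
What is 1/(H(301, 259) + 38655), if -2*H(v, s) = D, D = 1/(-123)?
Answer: 246/9509131 ≈ 2.5870e-5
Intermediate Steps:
D = -1/123 ≈ -0.0081301
H(v, s) = 1/246 (H(v, s) = -½*(-1/123) = 1/246)
1/(H(301, 259) + 38655) = 1/(1/246 + 38655) = 1/(9509131/246) = 246/9509131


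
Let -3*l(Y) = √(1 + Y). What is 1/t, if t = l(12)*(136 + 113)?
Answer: -√13/1079 ≈ -0.0033416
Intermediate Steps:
l(Y) = -√(1 + Y)/3
t = -83*√13 (t = (-√(1 + 12)/3)*(136 + 113) = -√13/3*249 = -83*√13 ≈ -299.26)
1/t = 1/(-83*√13) = -√13/1079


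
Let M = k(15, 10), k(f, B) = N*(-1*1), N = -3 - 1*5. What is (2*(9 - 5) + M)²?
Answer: 256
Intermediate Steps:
N = -8 (N = -3 - 5 = -8)
k(f, B) = 8 (k(f, B) = -(-8) = -8*(-1) = 8)
M = 8
(2*(9 - 5) + M)² = (2*(9 - 5) + 8)² = (2*4 + 8)² = (8 + 8)² = 16² = 256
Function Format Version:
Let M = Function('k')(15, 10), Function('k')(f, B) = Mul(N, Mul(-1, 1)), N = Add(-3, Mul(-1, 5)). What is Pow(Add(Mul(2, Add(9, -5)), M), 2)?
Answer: 256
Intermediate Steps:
N = -8 (N = Add(-3, -5) = -8)
Function('k')(f, B) = 8 (Function('k')(f, B) = Mul(-8, Mul(-1, 1)) = Mul(-8, -1) = 8)
M = 8
Pow(Add(Mul(2, Add(9, -5)), M), 2) = Pow(Add(Mul(2, Add(9, -5)), 8), 2) = Pow(Add(Mul(2, 4), 8), 2) = Pow(Add(8, 8), 2) = Pow(16, 2) = 256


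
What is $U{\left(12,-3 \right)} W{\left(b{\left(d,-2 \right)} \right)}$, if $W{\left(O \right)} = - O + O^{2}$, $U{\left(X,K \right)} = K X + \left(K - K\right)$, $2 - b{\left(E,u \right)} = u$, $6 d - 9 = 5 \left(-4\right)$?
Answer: $-432$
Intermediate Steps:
$d = - \frac{11}{6}$ ($d = \frac{3}{2} + \frac{5 \left(-4\right)}{6} = \frac{3}{2} + \frac{1}{6} \left(-20\right) = \frac{3}{2} - \frac{10}{3} = - \frac{11}{6} \approx -1.8333$)
$b{\left(E,u \right)} = 2 - u$
$U{\left(X,K \right)} = K X$ ($U{\left(X,K \right)} = K X + 0 = K X$)
$W{\left(O \right)} = O^{2} - O$
$U{\left(12,-3 \right)} W{\left(b{\left(d,-2 \right)} \right)} = \left(-3\right) 12 \left(2 - -2\right) \left(-1 + \left(2 - -2\right)\right) = - 36 \left(2 + 2\right) \left(-1 + \left(2 + 2\right)\right) = - 36 \cdot 4 \left(-1 + 4\right) = - 36 \cdot 4 \cdot 3 = \left(-36\right) 12 = -432$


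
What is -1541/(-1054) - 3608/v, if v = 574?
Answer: -35589/7378 ≈ -4.8237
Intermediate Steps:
-1541/(-1054) - 3608/v = -1541/(-1054) - 3608/574 = -1541*(-1/1054) - 3608*1/574 = 1541/1054 - 44/7 = -35589/7378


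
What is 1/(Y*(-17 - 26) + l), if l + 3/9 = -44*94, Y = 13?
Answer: -3/14086 ≈ -0.00021298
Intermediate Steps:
l = -12409/3 (l = -⅓ - 44*94 = -⅓ - 4136 = -12409/3 ≈ -4136.3)
1/(Y*(-17 - 26) + l) = 1/(13*(-17 - 26) - 12409/3) = 1/(13*(-43) - 12409/3) = 1/(-559 - 12409/3) = 1/(-14086/3) = -3/14086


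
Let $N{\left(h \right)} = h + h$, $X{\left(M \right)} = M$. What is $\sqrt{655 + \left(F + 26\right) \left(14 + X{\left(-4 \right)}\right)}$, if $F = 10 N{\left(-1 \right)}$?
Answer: $\sqrt{715} \approx 26.739$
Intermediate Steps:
$N{\left(h \right)} = 2 h$
$F = -20$ ($F = 10 \cdot 2 \left(-1\right) = 10 \left(-2\right) = -20$)
$\sqrt{655 + \left(F + 26\right) \left(14 + X{\left(-4 \right)}\right)} = \sqrt{655 + \left(-20 + 26\right) \left(14 - 4\right)} = \sqrt{655 + 6 \cdot 10} = \sqrt{655 + 60} = \sqrt{715}$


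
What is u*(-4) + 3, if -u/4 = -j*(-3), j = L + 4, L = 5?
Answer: 435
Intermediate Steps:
j = 9 (j = 5 + 4 = 9)
u = -108 (u = -4*(-1*9)*(-3) = -(-36)*(-3) = -4*27 = -108)
u*(-4) + 3 = -108*(-4) + 3 = 432 + 3 = 435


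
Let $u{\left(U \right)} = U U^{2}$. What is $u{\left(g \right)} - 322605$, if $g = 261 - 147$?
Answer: $1158939$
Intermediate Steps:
$g = 114$
$u{\left(U \right)} = U^{3}$
$u{\left(g \right)} - 322605 = 114^{3} - 322605 = 1481544 - 322605 = 1158939$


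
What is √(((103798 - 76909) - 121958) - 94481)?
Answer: 5*I*√7582 ≈ 435.37*I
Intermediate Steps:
√(((103798 - 76909) - 121958) - 94481) = √((26889 - 121958) - 94481) = √(-95069 - 94481) = √(-189550) = 5*I*√7582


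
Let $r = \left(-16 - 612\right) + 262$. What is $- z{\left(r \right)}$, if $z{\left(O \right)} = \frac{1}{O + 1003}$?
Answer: $- \frac{1}{637} \approx -0.0015699$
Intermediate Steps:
$r = -366$ ($r = -628 + 262 = -366$)
$z{\left(O \right)} = \frac{1}{1003 + O}$
$- z{\left(r \right)} = - \frac{1}{1003 - 366} = - \frac{1}{637}$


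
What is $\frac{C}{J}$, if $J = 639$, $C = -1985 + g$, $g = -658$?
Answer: $- \frac{881}{213} \approx -4.1361$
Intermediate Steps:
$C = -2643$ ($C = -1985 - 658 = -2643$)
$\frac{C}{J} = - \frac{2643}{639} = \left(-2643\right) \frac{1}{639} = - \frac{881}{213}$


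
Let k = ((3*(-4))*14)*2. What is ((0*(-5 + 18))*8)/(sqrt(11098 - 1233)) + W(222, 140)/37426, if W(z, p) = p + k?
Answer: -98/18713 ≈ -0.0052370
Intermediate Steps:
k = -336 (k = -12*14*2 = -168*2 = -336)
W(z, p) = -336 + p (W(z, p) = p - 336 = -336 + p)
((0*(-5 + 18))*8)/(sqrt(11098 - 1233)) + W(222, 140)/37426 = ((0*(-5 + 18))*8)/(sqrt(11098 - 1233)) + (-336 + 140)/37426 = ((0*13)*8)/(sqrt(9865)) - 196*1/37426 = (0*8)*(sqrt(9865)/9865) - 98/18713 = 0*(sqrt(9865)/9865) - 98/18713 = 0 - 98/18713 = -98/18713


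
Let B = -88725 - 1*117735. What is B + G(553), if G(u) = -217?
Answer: -206677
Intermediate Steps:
B = -206460 (B = -88725 - 117735 = -206460)
B + G(553) = -206460 - 217 = -206677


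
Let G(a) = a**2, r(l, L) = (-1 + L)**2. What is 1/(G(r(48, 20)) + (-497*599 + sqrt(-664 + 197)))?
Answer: -167382/28016734391 - I*sqrt(467)/28016734391 ≈ -5.9744e-6 - 7.7133e-10*I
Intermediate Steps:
1/(G(r(48, 20)) + (-497*599 + sqrt(-664 + 197))) = 1/(((-1 + 20)**2)**2 + (-497*599 + sqrt(-664 + 197))) = 1/((19**2)**2 + (-297703 + sqrt(-467))) = 1/(361**2 + (-297703 + I*sqrt(467))) = 1/(130321 + (-297703 + I*sqrt(467))) = 1/(-167382 + I*sqrt(467))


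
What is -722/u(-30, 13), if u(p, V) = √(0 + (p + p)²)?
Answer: -361/30 ≈ -12.033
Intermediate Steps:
u(p, V) = 2*√(p²) (u(p, V) = √(0 + (2*p)²) = √(0 + 4*p²) = √(4*p²) = 2*√(p²))
-722/u(-30, 13) = -722/(2*√((-30)²)) = -722/(2*√900) = -722/(2*30) = -722/60 = -722*1/60 = -361/30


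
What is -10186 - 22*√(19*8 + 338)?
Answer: -10186 - 154*√10 ≈ -10673.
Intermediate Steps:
-10186 - 22*√(19*8 + 338) = -10186 - 22*√(152 + 338) = -10186 - 154*√10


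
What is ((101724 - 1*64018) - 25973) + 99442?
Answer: 111175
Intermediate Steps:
((101724 - 1*64018) - 25973) + 99442 = ((101724 - 64018) - 25973) + 99442 = (37706 - 25973) + 99442 = 11733 + 99442 = 111175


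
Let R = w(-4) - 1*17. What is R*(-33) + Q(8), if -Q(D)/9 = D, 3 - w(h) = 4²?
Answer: 918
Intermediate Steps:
w(h) = -13 (w(h) = 3 - 1*4² = 3 - 1*16 = 3 - 16 = -13)
R = -30 (R = -13 - 1*17 = -13 - 17 = -30)
Q(D) = -9*D
R*(-33) + Q(8) = -30*(-33) - 9*8 = 990 - 72 = 918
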